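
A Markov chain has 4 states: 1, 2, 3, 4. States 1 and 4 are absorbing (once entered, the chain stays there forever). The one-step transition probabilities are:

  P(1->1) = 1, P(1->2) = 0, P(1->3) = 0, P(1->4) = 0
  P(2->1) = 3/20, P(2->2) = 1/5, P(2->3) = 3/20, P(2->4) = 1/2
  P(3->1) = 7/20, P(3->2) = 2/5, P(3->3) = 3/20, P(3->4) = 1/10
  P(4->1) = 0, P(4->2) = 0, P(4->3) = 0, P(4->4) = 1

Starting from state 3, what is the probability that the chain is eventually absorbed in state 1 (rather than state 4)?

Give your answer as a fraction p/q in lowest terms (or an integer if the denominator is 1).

Let a_i = P(absorbed in 1 | start in state i).
Boundary conditions: a_1 = 1, a_4 = 0.
For each transient state i, a_i = sum_j P(i->j) * a_j:
  a_2 = 3/20*a_1 + 1/5*a_2 + 3/20*a_3 + 1/2*a_4
  a_3 = 7/20*a_1 + 2/5*a_2 + 3/20*a_3 + 1/10*a_4

Substituting a_1 = 1 and a_4 = 0, rearrange to (I - Q) a = r where r[i] = P(i -> 1):
  [4/5, -3/20] . (a_2, a_3) = 3/20
  [-2/5, 17/20] . (a_2, a_3) = 7/20

Solving yields:
  a_2 = 9/31
  a_3 = 17/31

Starting state is 3, so the absorption probability is a_3 = 17/31.

Answer: 17/31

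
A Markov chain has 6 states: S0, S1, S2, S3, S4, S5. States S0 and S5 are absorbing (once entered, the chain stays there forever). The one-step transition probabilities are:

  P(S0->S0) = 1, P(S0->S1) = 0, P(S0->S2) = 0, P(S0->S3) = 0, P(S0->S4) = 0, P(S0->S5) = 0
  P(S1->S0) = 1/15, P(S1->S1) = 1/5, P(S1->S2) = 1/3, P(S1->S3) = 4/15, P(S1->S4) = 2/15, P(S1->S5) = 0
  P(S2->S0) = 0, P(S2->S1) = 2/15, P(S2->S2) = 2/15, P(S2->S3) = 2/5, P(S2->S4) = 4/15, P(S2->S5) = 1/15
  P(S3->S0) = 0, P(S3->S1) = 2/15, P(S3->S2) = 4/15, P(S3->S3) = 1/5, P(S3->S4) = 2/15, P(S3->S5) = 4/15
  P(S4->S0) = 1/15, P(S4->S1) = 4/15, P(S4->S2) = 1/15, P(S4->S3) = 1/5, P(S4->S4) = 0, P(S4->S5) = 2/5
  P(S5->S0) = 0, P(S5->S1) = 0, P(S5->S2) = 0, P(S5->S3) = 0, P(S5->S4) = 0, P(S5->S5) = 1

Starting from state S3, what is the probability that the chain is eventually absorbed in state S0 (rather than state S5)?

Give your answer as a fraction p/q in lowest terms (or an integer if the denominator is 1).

Answer: 633/6770

Derivation:
Let a_i = P(absorbed in S0 | start in state i).
Boundary conditions: a_S0 = 1, a_S5 = 0.
For each transient state i, a_i = sum_j P(i->j) * a_j:
  a_S1 = 1/15*a_S0 + 1/5*a_S1 + 1/3*a_S2 + 4/15*a_S3 + 2/15*a_S4 + 0*a_S5
  a_S2 = 0*a_S0 + 2/15*a_S1 + 2/15*a_S2 + 2/5*a_S3 + 4/15*a_S4 + 1/15*a_S5
  a_S3 = 0*a_S0 + 2/15*a_S1 + 4/15*a_S2 + 1/5*a_S3 + 2/15*a_S4 + 4/15*a_S5
  a_S4 = 1/15*a_S0 + 4/15*a_S1 + 1/15*a_S2 + 1/5*a_S3 + 0*a_S4 + 2/5*a_S5

Substituting a_S0 = 1 and a_S5 = 0, rearrange to (I - Q) a = r where r[i] = P(i -> S0):
  [4/5, -1/3, -4/15, -2/15] . (a_S1, a_S2, a_S3, a_S4) = 1/15
  [-2/15, 13/15, -2/5, -4/15] . (a_S1, a_S2, a_S3, a_S4) = 0
  [-2/15, -4/15, 4/5, -2/15] . (a_S1, a_S2, a_S3, a_S4) = 0
  [-4/15, -1/15, -1/5, 1] . (a_S1, a_S2, a_S3, a_S4) = 1/15

Solving yields:
  a_S1 = 1263/6770
  a_S2 = 392/3385
  a_S3 = 633/6770
  a_S4 = 967/6770

Starting state is S3, so the absorption probability is a_S3 = 633/6770.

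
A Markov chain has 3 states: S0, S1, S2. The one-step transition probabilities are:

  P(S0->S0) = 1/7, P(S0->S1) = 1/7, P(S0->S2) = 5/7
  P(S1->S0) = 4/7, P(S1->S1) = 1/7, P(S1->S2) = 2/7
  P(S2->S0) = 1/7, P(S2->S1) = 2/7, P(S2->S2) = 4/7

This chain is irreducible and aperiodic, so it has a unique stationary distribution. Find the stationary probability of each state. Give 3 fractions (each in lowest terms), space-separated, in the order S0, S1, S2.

The stationary distribution satisfies pi = pi * P, i.e.:
  pi_S0 = 1/7*pi_S0 + 4/7*pi_S1 + 1/7*pi_S2
  pi_S1 = 1/7*pi_S0 + 1/7*pi_S1 + 2/7*pi_S2
  pi_S2 = 5/7*pi_S0 + 2/7*pi_S1 + 4/7*pi_S2
with normalization: pi_S0 + pi_S1 + pi_S2 = 1.

Using the first 2 balance equations plus normalization, the linear system A*pi = b is:
  [-6/7, 4/7, 1/7] . pi = 0
  [1/7, -6/7, 2/7] . pi = 0
  [1, 1, 1] . pi = 1

Solving yields:
  pi_S0 = 14/59
  pi_S1 = 13/59
  pi_S2 = 32/59

Verification (pi * P):
  14/59*1/7 + 13/59*4/7 + 32/59*1/7 = 14/59 = pi_S0  (ok)
  14/59*1/7 + 13/59*1/7 + 32/59*2/7 = 13/59 = pi_S1  (ok)
  14/59*5/7 + 13/59*2/7 + 32/59*4/7 = 32/59 = pi_S2  (ok)

Answer: 14/59 13/59 32/59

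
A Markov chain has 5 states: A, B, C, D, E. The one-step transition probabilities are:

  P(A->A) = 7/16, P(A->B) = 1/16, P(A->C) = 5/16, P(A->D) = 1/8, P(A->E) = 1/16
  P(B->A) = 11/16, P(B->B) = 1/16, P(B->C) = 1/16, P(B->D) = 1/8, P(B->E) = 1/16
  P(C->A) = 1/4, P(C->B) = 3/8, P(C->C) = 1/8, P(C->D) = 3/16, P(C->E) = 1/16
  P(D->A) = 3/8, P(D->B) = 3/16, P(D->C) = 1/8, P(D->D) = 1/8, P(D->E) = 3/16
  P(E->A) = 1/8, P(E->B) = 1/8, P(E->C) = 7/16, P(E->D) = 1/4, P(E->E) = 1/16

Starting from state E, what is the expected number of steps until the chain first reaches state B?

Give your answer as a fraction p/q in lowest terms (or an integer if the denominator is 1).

Let h_i = expected steps to first reach B from state i.
Boundary: h_B = 0.
First-step equations for the other states:
  h_A = 1 + 7/16*h_A + 1/16*h_B + 5/16*h_C + 1/8*h_D + 1/16*h_E
  h_C = 1 + 1/4*h_A + 3/8*h_B + 1/8*h_C + 3/16*h_D + 1/16*h_E
  h_D = 1 + 3/8*h_A + 3/16*h_B + 1/8*h_C + 1/8*h_D + 3/16*h_E
  h_E = 1 + 1/8*h_A + 1/8*h_B + 7/16*h_C + 1/4*h_D + 1/16*h_E

Substituting h_B = 0 and rearranging gives the linear system (I - Q) h = 1:
  [9/16, -5/16, -1/8, -1/16] . (h_A, h_C, h_D, h_E) = 1
  [-1/4, 7/8, -3/16, -1/16] . (h_A, h_C, h_D, h_E) = 1
  [-3/8, -1/8, 7/8, -3/16] . (h_A, h_C, h_D, h_E) = 1
  [-1/8, -7/16, -1/4, 15/16] . (h_A, h_C, h_D, h_E) = 1

Solving yields:
  h_A = 77312/12671
  h_C = 56608/12671
  h_D = 70496/12671
  h_E = 69040/12671

Starting state is E, so the expected hitting time is h_E = 69040/12671.

Answer: 69040/12671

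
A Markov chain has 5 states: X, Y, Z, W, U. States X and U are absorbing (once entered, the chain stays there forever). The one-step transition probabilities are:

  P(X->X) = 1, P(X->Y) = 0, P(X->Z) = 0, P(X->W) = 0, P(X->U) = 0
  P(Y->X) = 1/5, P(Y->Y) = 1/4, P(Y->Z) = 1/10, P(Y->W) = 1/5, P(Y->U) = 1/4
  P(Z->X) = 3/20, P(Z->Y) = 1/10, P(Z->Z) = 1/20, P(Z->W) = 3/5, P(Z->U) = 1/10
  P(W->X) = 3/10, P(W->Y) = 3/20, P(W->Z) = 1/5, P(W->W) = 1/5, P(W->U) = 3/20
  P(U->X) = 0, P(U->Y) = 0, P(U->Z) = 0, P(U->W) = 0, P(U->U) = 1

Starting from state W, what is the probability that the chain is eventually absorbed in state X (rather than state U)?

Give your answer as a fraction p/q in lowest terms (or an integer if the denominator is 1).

Let a_i = P(absorbed in X | start in state i).
Boundary conditions: a_X = 1, a_U = 0.
For each transient state i, a_i = sum_j P(i->j) * a_j:
  a_Y = 1/5*a_X + 1/4*a_Y + 1/10*a_Z + 1/5*a_W + 1/4*a_U
  a_Z = 3/20*a_X + 1/10*a_Y + 1/20*a_Z + 3/5*a_W + 1/10*a_U
  a_W = 3/10*a_X + 3/20*a_Y + 1/5*a_Z + 1/5*a_W + 3/20*a_U

Substituting a_X = 1 and a_U = 0, rearrange to (I - Q) a = r where r[i] = P(i -> X):
  [3/4, -1/10, -1/5] . (a_Y, a_Z, a_W) = 1/5
  [-1/10, 19/20, -3/5] . (a_Y, a_Z, a_W) = 3/20
  [-3/20, -1/5, 4/5] . (a_Y, a_Z, a_W) = 3/10

Solving yields:
  a_Y = 442/861
  a_Z = 521/861
  a_W = 536/861

Starting state is W, so the absorption probability is a_W = 536/861.

Answer: 536/861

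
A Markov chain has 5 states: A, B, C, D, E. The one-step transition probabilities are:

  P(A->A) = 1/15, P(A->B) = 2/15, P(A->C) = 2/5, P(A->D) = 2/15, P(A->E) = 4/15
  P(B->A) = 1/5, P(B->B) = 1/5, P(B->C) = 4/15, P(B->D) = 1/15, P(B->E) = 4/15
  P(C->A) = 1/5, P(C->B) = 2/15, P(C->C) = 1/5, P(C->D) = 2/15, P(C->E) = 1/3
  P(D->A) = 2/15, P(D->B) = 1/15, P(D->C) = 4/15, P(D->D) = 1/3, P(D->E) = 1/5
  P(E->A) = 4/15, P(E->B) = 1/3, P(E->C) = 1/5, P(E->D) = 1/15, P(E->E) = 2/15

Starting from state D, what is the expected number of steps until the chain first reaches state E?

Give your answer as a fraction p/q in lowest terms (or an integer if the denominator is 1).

Let h_i = expected steps to first reach E from state i.
Boundary: h_E = 0.
First-step equations for the other states:
  h_A = 1 + 1/15*h_A + 2/15*h_B + 2/5*h_C + 2/15*h_D + 4/15*h_E
  h_B = 1 + 1/5*h_A + 1/5*h_B + 4/15*h_C + 1/15*h_D + 4/15*h_E
  h_C = 1 + 1/5*h_A + 2/15*h_B + 1/5*h_C + 2/15*h_D + 1/3*h_E
  h_D = 1 + 2/15*h_A + 1/15*h_B + 4/15*h_C + 1/3*h_D + 1/5*h_E

Substituting h_E = 0 and rearranging gives the linear system (I - Q) h = 1:
  [14/15, -2/15, -2/5, -2/15] . (h_A, h_B, h_C, h_D) = 1
  [-1/5, 4/5, -4/15, -1/15] . (h_A, h_B, h_C, h_D) = 1
  [-1/5, -2/15, 4/5, -2/15] . (h_A, h_B, h_C, h_D) = 1
  [-2/15, -1/15, -4/15, 2/3] . (h_A, h_B, h_C, h_D) = 1

Solving yields:
  h_A = 7515/2077
  h_B = 7525/2077
  h_C = 14195/4154
  h_D = 8210/2077

Starting state is D, so the expected hitting time is h_D = 8210/2077.

Answer: 8210/2077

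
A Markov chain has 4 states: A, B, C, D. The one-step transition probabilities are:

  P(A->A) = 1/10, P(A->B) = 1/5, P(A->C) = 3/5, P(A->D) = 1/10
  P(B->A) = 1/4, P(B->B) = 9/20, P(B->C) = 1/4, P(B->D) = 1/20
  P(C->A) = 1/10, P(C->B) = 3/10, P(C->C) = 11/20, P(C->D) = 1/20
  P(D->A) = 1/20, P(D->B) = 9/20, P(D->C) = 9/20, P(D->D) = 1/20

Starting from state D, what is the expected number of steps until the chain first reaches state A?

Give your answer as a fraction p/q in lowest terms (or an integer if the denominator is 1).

Answer: 290/43

Derivation:
Let h_i = expected steps to first reach A from state i.
Boundary: h_A = 0.
First-step equations for the other states:
  h_B = 1 + 1/4*h_A + 9/20*h_B + 1/4*h_C + 1/20*h_D
  h_C = 1 + 1/10*h_A + 3/10*h_B + 11/20*h_C + 1/20*h_D
  h_D = 1 + 1/20*h_A + 9/20*h_B + 9/20*h_C + 1/20*h_D

Substituting h_A = 0 and rearranging gives the linear system (I - Q) h = 1:
  [11/20, -1/4, -1/20] . (h_B, h_C, h_D) = 1
  [-3/10, 9/20, -1/20] . (h_B, h_C, h_D) = 1
  [-9/20, -9/20, 19/20] . (h_B, h_C, h_D) = 1

Solving yields:
  h_B = 700/129
  h_C = 850/129
  h_D = 290/43

Starting state is D, so the expected hitting time is h_D = 290/43.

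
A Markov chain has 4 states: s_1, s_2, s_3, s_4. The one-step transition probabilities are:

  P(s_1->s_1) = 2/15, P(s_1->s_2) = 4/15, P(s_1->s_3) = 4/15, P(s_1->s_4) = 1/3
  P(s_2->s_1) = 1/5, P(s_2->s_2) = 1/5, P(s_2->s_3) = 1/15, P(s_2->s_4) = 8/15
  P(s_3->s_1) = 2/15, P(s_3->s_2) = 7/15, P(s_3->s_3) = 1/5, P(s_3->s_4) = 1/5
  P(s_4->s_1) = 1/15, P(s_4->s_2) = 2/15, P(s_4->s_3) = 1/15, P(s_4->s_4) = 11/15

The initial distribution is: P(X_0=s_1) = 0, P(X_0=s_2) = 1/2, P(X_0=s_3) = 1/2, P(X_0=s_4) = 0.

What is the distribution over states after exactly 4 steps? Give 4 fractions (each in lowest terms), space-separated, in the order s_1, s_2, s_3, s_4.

Answer: 11011/101250 10036/50625 5251/50625 11933/20250

Derivation:
Propagating the distribution step by step (d_{t+1} = d_t * P):
d_0 = (s_1=0, s_2=1/2, s_3=1/2, s_4=0)
  d_1[s_1] = 0*2/15 + 1/2*1/5 + 1/2*2/15 + 0*1/15 = 1/6
  d_1[s_2] = 0*4/15 + 1/2*1/5 + 1/2*7/15 + 0*2/15 = 1/3
  d_1[s_3] = 0*4/15 + 1/2*1/15 + 1/2*1/5 + 0*1/15 = 2/15
  d_1[s_4] = 0*1/3 + 1/2*8/15 + 1/2*1/5 + 0*11/15 = 11/30
d_1 = (s_1=1/6, s_2=1/3, s_3=2/15, s_4=11/30)
  d_2[s_1] = 1/6*2/15 + 1/3*1/5 + 2/15*2/15 + 11/30*1/15 = 59/450
  d_2[s_2] = 1/6*4/15 + 1/3*1/5 + 2/15*7/15 + 11/30*2/15 = 2/9
  d_2[s_3] = 1/6*4/15 + 1/3*1/15 + 2/15*1/5 + 11/30*1/15 = 53/450
  d_2[s_4] = 1/6*1/3 + 1/3*8/15 + 2/15*1/5 + 11/30*11/15 = 119/225
d_2 = (s_1=59/450, s_2=2/9, s_3=53/450, s_4=119/225)
  d_3[s_1] = 59/450*2/15 + 2/9*1/5 + 53/450*2/15 + 119/225*1/15 = 127/1125
  d_3[s_2] = 59/450*4/15 + 2/9*1/5 + 53/450*7/15 + 119/225*2/15 = 461/2250
  d_3[s_3] = 59/450*4/15 + 2/9*1/15 + 53/450*1/5 + 119/225*1/15 = 733/6750
  d_3[s_4] = 59/450*1/3 + 2/9*8/15 + 53/450*1/5 + 119/225*11/15 = 1936/3375
d_3 = (s_1=127/1125, s_2=461/2250, s_3=733/6750, s_4=1936/3375)
  d_4[s_1] = 127/1125*2/15 + 461/2250*1/5 + 733/6750*2/15 + 1936/3375*1/15 = 11011/101250
  d_4[s_2] = 127/1125*4/15 + 461/2250*1/5 + 733/6750*7/15 + 1936/3375*2/15 = 10036/50625
  d_4[s_3] = 127/1125*4/15 + 461/2250*1/15 + 733/6750*1/5 + 1936/3375*1/15 = 5251/50625
  d_4[s_4] = 127/1125*1/3 + 461/2250*8/15 + 733/6750*1/5 + 1936/3375*11/15 = 11933/20250
d_4 = (s_1=11011/101250, s_2=10036/50625, s_3=5251/50625, s_4=11933/20250)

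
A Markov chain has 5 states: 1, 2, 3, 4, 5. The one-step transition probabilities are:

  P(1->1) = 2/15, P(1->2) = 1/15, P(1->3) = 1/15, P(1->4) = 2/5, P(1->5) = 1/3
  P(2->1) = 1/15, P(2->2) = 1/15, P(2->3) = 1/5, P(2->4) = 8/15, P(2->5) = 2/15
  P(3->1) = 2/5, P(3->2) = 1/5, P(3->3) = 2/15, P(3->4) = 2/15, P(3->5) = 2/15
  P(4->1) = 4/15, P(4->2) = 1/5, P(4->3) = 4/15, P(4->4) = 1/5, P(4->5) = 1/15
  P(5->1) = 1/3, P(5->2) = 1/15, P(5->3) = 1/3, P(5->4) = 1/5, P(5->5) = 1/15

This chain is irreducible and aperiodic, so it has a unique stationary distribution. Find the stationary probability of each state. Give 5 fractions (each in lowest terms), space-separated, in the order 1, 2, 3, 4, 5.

Answer: 5885/24099 9377/72297 13996/72297 20183/72297 11086/72297

Derivation:
The stationary distribution satisfies pi = pi * P, i.e.:
  pi_1 = 2/15*pi_1 + 1/15*pi_2 + 2/5*pi_3 + 4/15*pi_4 + 1/3*pi_5
  pi_2 = 1/15*pi_1 + 1/15*pi_2 + 1/5*pi_3 + 1/5*pi_4 + 1/15*pi_5
  pi_3 = 1/15*pi_1 + 1/5*pi_2 + 2/15*pi_3 + 4/15*pi_4 + 1/3*pi_5
  pi_4 = 2/5*pi_1 + 8/15*pi_2 + 2/15*pi_3 + 1/5*pi_4 + 1/5*pi_5
  pi_5 = 1/3*pi_1 + 2/15*pi_2 + 2/15*pi_3 + 1/15*pi_4 + 1/15*pi_5
with normalization: pi_1 + pi_2 + pi_3 + pi_4 + pi_5 = 1.

Using the first 4 balance equations plus normalization, the linear system A*pi = b is:
  [-13/15, 1/15, 2/5, 4/15, 1/3] . pi = 0
  [1/15, -14/15, 1/5, 1/5, 1/15] . pi = 0
  [1/15, 1/5, -13/15, 4/15, 1/3] . pi = 0
  [2/5, 8/15, 2/15, -4/5, 1/5] . pi = 0
  [1, 1, 1, 1, 1] . pi = 1

Solving yields:
  pi_1 = 5885/24099
  pi_2 = 9377/72297
  pi_3 = 13996/72297
  pi_4 = 20183/72297
  pi_5 = 11086/72297

Verification (pi * P):
  5885/24099*2/15 + 9377/72297*1/15 + 13996/72297*2/5 + 20183/72297*4/15 + 11086/72297*1/3 = 5885/24099 = pi_1  (ok)
  5885/24099*1/15 + 9377/72297*1/15 + 13996/72297*1/5 + 20183/72297*1/5 + 11086/72297*1/15 = 9377/72297 = pi_2  (ok)
  5885/24099*1/15 + 9377/72297*1/5 + 13996/72297*2/15 + 20183/72297*4/15 + 11086/72297*1/3 = 13996/72297 = pi_3  (ok)
  5885/24099*2/5 + 9377/72297*8/15 + 13996/72297*2/15 + 20183/72297*1/5 + 11086/72297*1/5 = 20183/72297 = pi_4  (ok)
  5885/24099*1/3 + 9377/72297*2/15 + 13996/72297*2/15 + 20183/72297*1/15 + 11086/72297*1/15 = 11086/72297 = pi_5  (ok)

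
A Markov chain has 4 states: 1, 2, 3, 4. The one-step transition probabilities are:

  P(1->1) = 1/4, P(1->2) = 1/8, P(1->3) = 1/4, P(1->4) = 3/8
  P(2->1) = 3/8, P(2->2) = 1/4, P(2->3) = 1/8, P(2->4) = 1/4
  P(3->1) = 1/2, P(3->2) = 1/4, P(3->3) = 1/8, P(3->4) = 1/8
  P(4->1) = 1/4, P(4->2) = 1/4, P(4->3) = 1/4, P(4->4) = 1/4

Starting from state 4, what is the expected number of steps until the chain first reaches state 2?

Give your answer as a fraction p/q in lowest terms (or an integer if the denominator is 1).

Answer: 288/61

Derivation:
Let h_i = expected steps to first reach 2 from state i.
Boundary: h_2 = 0.
First-step equations for the other states:
  h_1 = 1 + 1/4*h_1 + 1/8*h_2 + 1/4*h_3 + 3/8*h_4
  h_3 = 1 + 1/2*h_1 + 1/4*h_2 + 1/8*h_3 + 1/8*h_4
  h_4 = 1 + 1/4*h_1 + 1/4*h_2 + 1/4*h_3 + 1/4*h_4

Substituting h_2 = 0 and rearranging gives the linear system (I - Q) h = 1:
  [3/4, -1/4, -3/8] . (h_1, h_3, h_4) = 1
  [-1/2, 7/8, -1/8] . (h_1, h_3, h_4) = 1
  [-1/4, -1/4, 3/4] . (h_1, h_3, h_4) = 1

Solving yields:
  h_1 = 324/61
  h_3 = 296/61
  h_4 = 288/61

Starting state is 4, so the expected hitting time is h_4 = 288/61.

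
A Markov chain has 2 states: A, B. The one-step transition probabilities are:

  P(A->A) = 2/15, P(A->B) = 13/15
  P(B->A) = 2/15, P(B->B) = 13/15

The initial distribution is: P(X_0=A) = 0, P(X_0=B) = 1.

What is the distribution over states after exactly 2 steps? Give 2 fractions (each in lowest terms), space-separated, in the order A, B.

Answer: 2/15 13/15

Derivation:
Propagating the distribution step by step (d_{t+1} = d_t * P):
d_0 = (A=0, B=1)
  d_1[A] = 0*2/15 + 1*2/15 = 2/15
  d_1[B] = 0*13/15 + 1*13/15 = 13/15
d_1 = (A=2/15, B=13/15)
  d_2[A] = 2/15*2/15 + 13/15*2/15 = 2/15
  d_2[B] = 2/15*13/15 + 13/15*13/15 = 13/15
d_2 = (A=2/15, B=13/15)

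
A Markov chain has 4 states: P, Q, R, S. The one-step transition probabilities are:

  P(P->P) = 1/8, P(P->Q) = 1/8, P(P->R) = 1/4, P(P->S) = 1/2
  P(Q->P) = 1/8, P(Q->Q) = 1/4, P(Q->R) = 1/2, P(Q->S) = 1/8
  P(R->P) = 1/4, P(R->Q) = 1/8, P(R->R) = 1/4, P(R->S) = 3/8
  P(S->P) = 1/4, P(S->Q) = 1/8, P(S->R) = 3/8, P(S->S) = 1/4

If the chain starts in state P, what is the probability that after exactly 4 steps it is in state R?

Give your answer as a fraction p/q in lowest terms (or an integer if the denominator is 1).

Computing P^4 by repeated multiplication:
P^1 =
  P: [1/8, 1/8, 1/4, 1/2]
  Q: [1/8, 1/4, 1/2, 1/8]
  R: [1/4, 1/8, 1/4, 3/8]
  S: [1/4, 1/8, 3/8, 1/4]
P^2 =
  P: [7/32, 9/64, 11/32, 19/64]
  Q: [13/64, 5/32, 21/64, 5/16]
  R: [13/64, 9/64, 21/64, 21/64]
  S: [13/64, 9/64, 5/16, 11/32]
P^3 =
  P: [105/512, 73/512, 165/512, 169/512]
  Q: [105/512, 37/256, 21/64, 165/512]
  R: [53/256, 73/512, 167/512, 83/256]
  S: [53/256, 73/512, 21/64, 165/512]
P^4 =
  P: [423/2048, 585/4096, 1339/4096, 663/2048]
  Q: [845/4096, 293/2048, 1337/4096, 83/256]
  R: [845/4096, 585/4096, 167/512, 665/2048]
  S: [845/4096, 585/4096, 1335/4096, 1331/4096]

(P^4)[P -> R] = 1339/4096

Answer: 1339/4096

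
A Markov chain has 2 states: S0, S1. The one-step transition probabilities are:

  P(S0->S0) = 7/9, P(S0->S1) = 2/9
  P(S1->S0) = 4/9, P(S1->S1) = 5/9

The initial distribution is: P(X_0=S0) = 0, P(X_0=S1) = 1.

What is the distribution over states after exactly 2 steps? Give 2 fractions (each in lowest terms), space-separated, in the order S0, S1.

Propagating the distribution step by step (d_{t+1} = d_t * P):
d_0 = (S0=0, S1=1)
  d_1[S0] = 0*7/9 + 1*4/9 = 4/9
  d_1[S1] = 0*2/9 + 1*5/9 = 5/9
d_1 = (S0=4/9, S1=5/9)
  d_2[S0] = 4/9*7/9 + 5/9*4/9 = 16/27
  d_2[S1] = 4/9*2/9 + 5/9*5/9 = 11/27
d_2 = (S0=16/27, S1=11/27)

Answer: 16/27 11/27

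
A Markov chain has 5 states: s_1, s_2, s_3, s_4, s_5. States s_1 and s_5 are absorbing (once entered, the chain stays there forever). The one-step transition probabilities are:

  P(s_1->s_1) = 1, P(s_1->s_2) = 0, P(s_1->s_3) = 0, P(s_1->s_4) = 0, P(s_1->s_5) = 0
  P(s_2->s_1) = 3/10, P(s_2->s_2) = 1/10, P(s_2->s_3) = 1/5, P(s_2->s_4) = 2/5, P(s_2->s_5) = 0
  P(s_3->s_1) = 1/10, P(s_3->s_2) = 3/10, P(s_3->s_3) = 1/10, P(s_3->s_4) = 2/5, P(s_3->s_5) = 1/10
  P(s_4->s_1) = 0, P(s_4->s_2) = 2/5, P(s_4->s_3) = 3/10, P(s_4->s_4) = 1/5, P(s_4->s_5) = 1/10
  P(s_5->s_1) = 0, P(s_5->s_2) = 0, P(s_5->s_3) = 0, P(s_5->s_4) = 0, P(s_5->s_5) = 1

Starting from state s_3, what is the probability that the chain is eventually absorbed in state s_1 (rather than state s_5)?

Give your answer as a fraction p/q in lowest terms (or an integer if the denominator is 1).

Answer: 22/35

Derivation:
Let a_i = P(absorbed in s_1 | start in state i).
Boundary conditions: a_s_1 = 1, a_s_5 = 0.
For each transient state i, a_i = sum_j P(i->j) * a_j:
  a_s_2 = 3/10*a_s_1 + 1/10*a_s_2 + 1/5*a_s_3 + 2/5*a_s_4 + 0*a_s_5
  a_s_3 = 1/10*a_s_1 + 3/10*a_s_2 + 1/10*a_s_3 + 2/5*a_s_4 + 1/10*a_s_5
  a_s_4 = 0*a_s_1 + 2/5*a_s_2 + 3/10*a_s_3 + 1/5*a_s_4 + 1/10*a_s_5

Substituting a_s_1 = 1 and a_s_5 = 0, rearrange to (I - Q) a = r where r[i] = P(i -> s_1):
  [9/10, -1/5, -2/5] . (a_s_2, a_s_3, a_s_4) = 3/10
  [-3/10, 9/10, -2/5] . (a_s_2, a_s_3, a_s_4) = 1/10
  [-2/5, -3/10, 4/5] . (a_s_2, a_s_3, a_s_4) = 0

Solving yields:
  a_s_2 = 26/35
  a_s_3 = 22/35
  a_s_4 = 17/28

Starting state is s_3, so the absorption probability is a_s_3 = 22/35.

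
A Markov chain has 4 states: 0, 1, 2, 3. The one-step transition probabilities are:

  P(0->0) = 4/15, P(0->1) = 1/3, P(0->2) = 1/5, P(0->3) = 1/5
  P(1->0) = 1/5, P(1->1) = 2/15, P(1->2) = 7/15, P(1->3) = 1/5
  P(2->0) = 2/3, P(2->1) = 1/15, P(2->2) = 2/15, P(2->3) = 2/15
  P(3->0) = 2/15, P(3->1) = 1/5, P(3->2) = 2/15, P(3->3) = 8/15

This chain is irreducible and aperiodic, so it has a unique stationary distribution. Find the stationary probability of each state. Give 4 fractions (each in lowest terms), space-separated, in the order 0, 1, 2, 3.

Answer: 917/3014 597/3014 331/1507 419/1507

Derivation:
The stationary distribution satisfies pi = pi * P, i.e.:
  pi_0 = 4/15*pi_0 + 1/5*pi_1 + 2/3*pi_2 + 2/15*pi_3
  pi_1 = 1/3*pi_0 + 2/15*pi_1 + 1/15*pi_2 + 1/5*pi_3
  pi_2 = 1/5*pi_0 + 7/15*pi_1 + 2/15*pi_2 + 2/15*pi_3
  pi_3 = 1/5*pi_0 + 1/5*pi_1 + 2/15*pi_2 + 8/15*pi_3
with normalization: pi_0 + pi_1 + pi_2 + pi_3 = 1.

Using the first 3 balance equations plus normalization, the linear system A*pi = b is:
  [-11/15, 1/5, 2/3, 2/15] . pi = 0
  [1/3, -13/15, 1/15, 1/5] . pi = 0
  [1/5, 7/15, -13/15, 2/15] . pi = 0
  [1, 1, 1, 1] . pi = 1

Solving yields:
  pi_0 = 917/3014
  pi_1 = 597/3014
  pi_2 = 331/1507
  pi_3 = 419/1507

Verification (pi * P):
  917/3014*4/15 + 597/3014*1/5 + 331/1507*2/3 + 419/1507*2/15 = 917/3014 = pi_0  (ok)
  917/3014*1/3 + 597/3014*2/15 + 331/1507*1/15 + 419/1507*1/5 = 597/3014 = pi_1  (ok)
  917/3014*1/5 + 597/3014*7/15 + 331/1507*2/15 + 419/1507*2/15 = 331/1507 = pi_2  (ok)
  917/3014*1/5 + 597/3014*1/5 + 331/1507*2/15 + 419/1507*8/15 = 419/1507 = pi_3  (ok)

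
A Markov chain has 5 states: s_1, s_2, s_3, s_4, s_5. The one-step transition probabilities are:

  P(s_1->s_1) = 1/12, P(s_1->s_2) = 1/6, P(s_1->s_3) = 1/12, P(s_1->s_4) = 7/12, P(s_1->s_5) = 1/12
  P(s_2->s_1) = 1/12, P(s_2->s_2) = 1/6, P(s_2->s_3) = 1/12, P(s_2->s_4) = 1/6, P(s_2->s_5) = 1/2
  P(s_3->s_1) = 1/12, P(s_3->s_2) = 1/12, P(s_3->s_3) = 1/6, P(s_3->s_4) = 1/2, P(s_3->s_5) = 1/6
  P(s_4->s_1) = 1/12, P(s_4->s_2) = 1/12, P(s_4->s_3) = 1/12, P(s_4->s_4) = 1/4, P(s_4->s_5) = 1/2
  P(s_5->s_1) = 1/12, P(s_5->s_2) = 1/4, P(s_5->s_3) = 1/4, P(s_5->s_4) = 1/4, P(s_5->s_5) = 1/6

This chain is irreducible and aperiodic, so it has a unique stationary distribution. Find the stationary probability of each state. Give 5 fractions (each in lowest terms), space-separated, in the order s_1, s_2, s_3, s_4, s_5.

The stationary distribution satisfies pi = pi * P, i.e.:
  pi_s_1 = 1/12*pi_s_1 + 1/12*pi_s_2 + 1/12*pi_s_3 + 1/12*pi_s_4 + 1/12*pi_s_5
  pi_s_2 = 1/6*pi_s_1 + 1/6*pi_s_2 + 1/12*pi_s_3 + 1/12*pi_s_4 + 1/4*pi_s_5
  pi_s_3 = 1/12*pi_s_1 + 1/12*pi_s_2 + 1/6*pi_s_3 + 1/12*pi_s_4 + 1/4*pi_s_5
  pi_s_4 = 7/12*pi_s_1 + 1/6*pi_s_2 + 1/2*pi_s_3 + 1/4*pi_s_4 + 1/4*pi_s_5
  pi_s_5 = 1/12*pi_s_1 + 1/2*pi_s_2 + 1/6*pi_s_3 + 1/2*pi_s_4 + 1/6*pi_s_5
with normalization: pi_s_1 + pi_s_2 + pi_s_3 + pi_s_4 + pi_s_5 = 1.

Using the first 4 balance equations plus normalization, the linear system A*pi = b is:
  [-11/12, 1/12, 1/12, 1/12, 1/12] . pi = 0
  [1/6, -5/6, 1/12, 1/12, 1/4] . pi = 0
  [1/12, 1/12, -5/6, 1/12, 1/4] . pi = 0
  [7/12, 1/6, 1/2, -3/4, 1/4] . pi = 0
  [1, 1, 1, 1, 1] . pi = 1

Solving yields:
  pi_s_1 = 1/12
  pi_s_2 = 1885/12144
  pi_s_3 = 163/1104
  pi_s_4 = 2443/8096
  pi_s_5 = 689/2208

Verification (pi * P):
  1/12*1/12 + 1885/12144*1/12 + 163/1104*1/12 + 2443/8096*1/12 + 689/2208*1/12 = 1/12 = pi_s_1  (ok)
  1/12*1/6 + 1885/12144*1/6 + 163/1104*1/12 + 2443/8096*1/12 + 689/2208*1/4 = 1885/12144 = pi_s_2  (ok)
  1/12*1/12 + 1885/12144*1/12 + 163/1104*1/6 + 2443/8096*1/12 + 689/2208*1/4 = 163/1104 = pi_s_3  (ok)
  1/12*7/12 + 1885/12144*1/6 + 163/1104*1/2 + 2443/8096*1/4 + 689/2208*1/4 = 2443/8096 = pi_s_4  (ok)
  1/12*1/12 + 1885/12144*1/2 + 163/1104*1/6 + 2443/8096*1/2 + 689/2208*1/6 = 689/2208 = pi_s_5  (ok)

Answer: 1/12 1885/12144 163/1104 2443/8096 689/2208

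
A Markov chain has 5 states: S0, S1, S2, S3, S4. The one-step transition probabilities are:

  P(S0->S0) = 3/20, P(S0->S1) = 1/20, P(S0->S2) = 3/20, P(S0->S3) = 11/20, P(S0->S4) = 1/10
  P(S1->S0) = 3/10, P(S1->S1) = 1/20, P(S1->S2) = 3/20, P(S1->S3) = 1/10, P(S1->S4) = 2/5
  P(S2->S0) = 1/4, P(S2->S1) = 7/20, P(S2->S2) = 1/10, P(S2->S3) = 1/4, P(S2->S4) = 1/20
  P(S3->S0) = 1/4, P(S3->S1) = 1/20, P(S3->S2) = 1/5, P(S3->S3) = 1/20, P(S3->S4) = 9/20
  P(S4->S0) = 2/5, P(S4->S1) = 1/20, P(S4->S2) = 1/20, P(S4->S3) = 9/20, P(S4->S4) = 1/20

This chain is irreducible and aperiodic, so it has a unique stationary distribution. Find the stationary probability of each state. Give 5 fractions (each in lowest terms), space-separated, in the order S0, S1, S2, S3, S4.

Answer: 646/2479 12407/136345 7453/54538 81199/272690 29176/136345

Derivation:
The stationary distribution satisfies pi = pi * P, i.e.:
  pi_S0 = 3/20*pi_S0 + 3/10*pi_S1 + 1/4*pi_S2 + 1/4*pi_S3 + 2/5*pi_S4
  pi_S1 = 1/20*pi_S0 + 1/20*pi_S1 + 7/20*pi_S2 + 1/20*pi_S3 + 1/20*pi_S4
  pi_S2 = 3/20*pi_S0 + 3/20*pi_S1 + 1/10*pi_S2 + 1/5*pi_S3 + 1/20*pi_S4
  pi_S3 = 11/20*pi_S0 + 1/10*pi_S1 + 1/4*pi_S2 + 1/20*pi_S3 + 9/20*pi_S4
  pi_S4 = 1/10*pi_S0 + 2/5*pi_S1 + 1/20*pi_S2 + 9/20*pi_S3 + 1/20*pi_S4
with normalization: pi_S0 + pi_S1 + pi_S2 + pi_S3 + pi_S4 = 1.

Using the first 4 balance equations plus normalization, the linear system A*pi = b is:
  [-17/20, 3/10, 1/4, 1/4, 2/5] . pi = 0
  [1/20, -19/20, 7/20, 1/20, 1/20] . pi = 0
  [3/20, 3/20, -9/10, 1/5, 1/20] . pi = 0
  [11/20, 1/10, 1/4, -19/20, 9/20] . pi = 0
  [1, 1, 1, 1, 1] . pi = 1

Solving yields:
  pi_S0 = 646/2479
  pi_S1 = 12407/136345
  pi_S2 = 7453/54538
  pi_S3 = 81199/272690
  pi_S4 = 29176/136345

Verification (pi * P):
  646/2479*3/20 + 12407/136345*3/10 + 7453/54538*1/4 + 81199/272690*1/4 + 29176/136345*2/5 = 646/2479 = pi_S0  (ok)
  646/2479*1/20 + 12407/136345*1/20 + 7453/54538*7/20 + 81199/272690*1/20 + 29176/136345*1/20 = 12407/136345 = pi_S1  (ok)
  646/2479*3/20 + 12407/136345*3/20 + 7453/54538*1/10 + 81199/272690*1/5 + 29176/136345*1/20 = 7453/54538 = pi_S2  (ok)
  646/2479*11/20 + 12407/136345*1/10 + 7453/54538*1/4 + 81199/272690*1/20 + 29176/136345*9/20 = 81199/272690 = pi_S3  (ok)
  646/2479*1/10 + 12407/136345*2/5 + 7453/54538*1/20 + 81199/272690*9/20 + 29176/136345*1/20 = 29176/136345 = pi_S4  (ok)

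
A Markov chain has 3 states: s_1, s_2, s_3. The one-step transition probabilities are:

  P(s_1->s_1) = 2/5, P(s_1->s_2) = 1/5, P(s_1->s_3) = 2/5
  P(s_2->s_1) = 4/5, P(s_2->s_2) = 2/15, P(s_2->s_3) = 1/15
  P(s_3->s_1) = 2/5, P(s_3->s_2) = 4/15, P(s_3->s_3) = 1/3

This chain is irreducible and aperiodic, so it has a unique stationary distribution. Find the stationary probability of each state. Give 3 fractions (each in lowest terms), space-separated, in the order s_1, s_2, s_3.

Answer: 14/29 6/29 9/29

Derivation:
The stationary distribution satisfies pi = pi * P, i.e.:
  pi_s_1 = 2/5*pi_s_1 + 4/5*pi_s_2 + 2/5*pi_s_3
  pi_s_2 = 1/5*pi_s_1 + 2/15*pi_s_2 + 4/15*pi_s_3
  pi_s_3 = 2/5*pi_s_1 + 1/15*pi_s_2 + 1/3*pi_s_3
with normalization: pi_s_1 + pi_s_2 + pi_s_3 = 1.

Using the first 2 balance equations plus normalization, the linear system A*pi = b is:
  [-3/5, 4/5, 2/5] . pi = 0
  [1/5, -13/15, 4/15] . pi = 0
  [1, 1, 1] . pi = 1

Solving yields:
  pi_s_1 = 14/29
  pi_s_2 = 6/29
  pi_s_3 = 9/29

Verification (pi * P):
  14/29*2/5 + 6/29*4/5 + 9/29*2/5 = 14/29 = pi_s_1  (ok)
  14/29*1/5 + 6/29*2/15 + 9/29*4/15 = 6/29 = pi_s_2  (ok)
  14/29*2/5 + 6/29*1/15 + 9/29*1/3 = 9/29 = pi_s_3  (ok)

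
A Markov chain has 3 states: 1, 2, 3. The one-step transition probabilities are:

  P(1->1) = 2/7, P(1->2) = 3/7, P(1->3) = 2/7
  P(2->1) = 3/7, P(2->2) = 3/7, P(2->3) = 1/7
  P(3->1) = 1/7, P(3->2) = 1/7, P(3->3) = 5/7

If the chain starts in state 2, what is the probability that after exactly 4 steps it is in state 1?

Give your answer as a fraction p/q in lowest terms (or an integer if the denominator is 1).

Computing P^4 by repeated multiplication:
P^1 =
  1: [2/7, 3/7, 2/7]
  2: [3/7, 3/7, 1/7]
  3: [1/7, 1/7, 5/7]
P^2 =
  1: [15/49, 17/49, 17/49]
  2: [16/49, 19/49, 2/7]
  3: [10/49, 11/49, 4/7]
P^3 =
  1: [2/7, 113/343, 132/343]
  2: [103/343, 17/49, 121/343]
  3: [81/343, 13/49, 171/343]
P^4 =
  1: [667/2401, 765/2401, 969/2401]
  2: [684/2401, 787/2401, 930/2401]
  3: [606/2401, 687/2401, 1108/2401]

(P^4)[2 -> 1] = 684/2401

Answer: 684/2401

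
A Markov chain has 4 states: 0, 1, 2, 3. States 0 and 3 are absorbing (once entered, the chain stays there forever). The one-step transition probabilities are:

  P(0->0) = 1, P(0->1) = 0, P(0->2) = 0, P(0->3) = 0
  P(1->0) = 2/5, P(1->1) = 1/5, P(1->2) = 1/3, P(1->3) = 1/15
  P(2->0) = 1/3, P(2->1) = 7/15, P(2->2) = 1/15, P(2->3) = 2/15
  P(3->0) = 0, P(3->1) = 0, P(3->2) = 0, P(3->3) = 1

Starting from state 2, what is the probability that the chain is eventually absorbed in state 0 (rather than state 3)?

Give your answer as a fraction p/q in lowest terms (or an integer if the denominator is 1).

Let a_i = P(absorbed in 0 | start in state i).
Boundary conditions: a_0 = 1, a_3 = 0.
For each transient state i, a_i = sum_j P(i->j) * a_j:
  a_1 = 2/5*a_0 + 1/5*a_1 + 1/3*a_2 + 1/15*a_3
  a_2 = 1/3*a_0 + 7/15*a_1 + 1/15*a_2 + 2/15*a_3

Substituting a_0 = 1 and a_3 = 0, rearrange to (I - Q) a = r where r[i] = P(i -> 0):
  [4/5, -1/3] . (a_1, a_2) = 2/5
  [-7/15, 14/15] . (a_1, a_2) = 1/3

Solving yields:
  a_1 = 109/133
  a_2 = 102/133

Starting state is 2, so the absorption probability is a_2 = 102/133.

Answer: 102/133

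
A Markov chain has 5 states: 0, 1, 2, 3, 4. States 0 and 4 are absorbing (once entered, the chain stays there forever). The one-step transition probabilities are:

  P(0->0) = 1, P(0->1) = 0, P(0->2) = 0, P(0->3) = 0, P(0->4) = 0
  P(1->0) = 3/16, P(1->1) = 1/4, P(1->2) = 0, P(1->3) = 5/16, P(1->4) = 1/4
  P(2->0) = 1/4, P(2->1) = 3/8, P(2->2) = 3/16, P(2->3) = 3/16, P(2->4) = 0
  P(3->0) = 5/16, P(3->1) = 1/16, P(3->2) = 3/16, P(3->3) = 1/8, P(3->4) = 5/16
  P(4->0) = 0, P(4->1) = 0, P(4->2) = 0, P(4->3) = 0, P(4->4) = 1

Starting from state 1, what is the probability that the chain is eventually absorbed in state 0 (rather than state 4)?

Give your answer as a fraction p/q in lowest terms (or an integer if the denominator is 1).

Answer: 8/17

Derivation:
Let a_i = P(absorbed in 0 | start in state i).
Boundary conditions: a_0 = 1, a_4 = 0.
For each transient state i, a_i = sum_j P(i->j) * a_j:
  a_1 = 3/16*a_0 + 1/4*a_1 + 0*a_2 + 5/16*a_3 + 1/4*a_4
  a_2 = 1/4*a_0 + 3/8*a_1 + 3/16*a_2 + 3/16*a_3 + 0*a_4
  a_3 = 5/16*a_0 + 1/16*a_1 + 3/16*a_2 + 1/8*a_3 + 5/16*a_4

Substituting a_0 = 1 and a_4 = 0, rearrange to (I - Q) a = r where r[i] = P(i -> 0):
  [3/4, 0, -5/16] . (a_1, a_2, a_3) = 3/16
  [-3/8, 13/16, -3/16] . (a_1, a_2, a_3) = 1/4
  [-1/16, -3/16, 7/8] . (a_1, a_2, a_3) = 5/16

Solving yields:
  a_1 = 8/17
  a_2 = 11/17
  a_3 = 9/17

Starting state is 1, so the absorption probability is a_1 = 8/17.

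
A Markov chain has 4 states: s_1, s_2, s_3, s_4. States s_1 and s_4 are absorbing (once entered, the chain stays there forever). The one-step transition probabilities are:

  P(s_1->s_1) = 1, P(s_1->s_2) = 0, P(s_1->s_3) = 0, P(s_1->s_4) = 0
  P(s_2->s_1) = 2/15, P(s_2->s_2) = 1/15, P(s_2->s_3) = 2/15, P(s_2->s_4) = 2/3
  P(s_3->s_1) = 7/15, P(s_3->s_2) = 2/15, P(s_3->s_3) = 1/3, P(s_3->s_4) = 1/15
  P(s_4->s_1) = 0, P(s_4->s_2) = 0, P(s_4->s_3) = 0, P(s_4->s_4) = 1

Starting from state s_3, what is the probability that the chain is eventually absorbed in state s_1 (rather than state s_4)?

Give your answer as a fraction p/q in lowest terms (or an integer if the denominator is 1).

Answer: 3/4

Derivation:
Let a_i = P(absorbed in s_1 | start in state i).
Boundary conditions: a_s_1 = 1, a_s_4 = 0.
For each transient state i, a_i = sum_j P(i->j) * a_j:
  a_s_2 = 2/15*a_s_1 + 1/15*a_s_2 + 2/15*a_s_3 + 2/3*a_s_4
  a_s_3 = 7/15*a_s_1 + 2/15*a_s_2 + 1/3*a_s_3 + 1/15*a_s_4

Substituting a_s_1 = 1 and a_s_4 = 0, rearrange to (I - Q) a = r where r[i] = P(i -> s_1):
  [14/15, -2/15] . (a_s_2, a_s_3) = 2/15
  [-2/15, 2/3] . (a_s_2, a_s_3) = 7/15

Solving yields:
  a_s_2 = 1/4
  a_s_3 = 3/4

Starting state is s_3, so the absorption probability is a_s_3 = 3/4.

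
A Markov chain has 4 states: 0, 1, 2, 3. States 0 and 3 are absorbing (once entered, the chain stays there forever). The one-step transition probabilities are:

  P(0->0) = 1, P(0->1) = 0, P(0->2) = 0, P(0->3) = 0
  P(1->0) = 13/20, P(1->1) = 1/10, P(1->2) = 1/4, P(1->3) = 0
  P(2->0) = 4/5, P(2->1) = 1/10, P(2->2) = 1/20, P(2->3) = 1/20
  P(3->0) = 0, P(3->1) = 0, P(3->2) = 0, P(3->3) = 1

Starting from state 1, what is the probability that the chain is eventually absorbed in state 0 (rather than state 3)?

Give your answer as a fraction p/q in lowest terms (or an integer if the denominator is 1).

Let a_i = P(absorbed in 0 | start in state i).
Boundary conditions: a_0 = 1, a_3 = 0.
For each transient state i, a_i = sum_j P(i->j) * a_j:
  a_1 = 13/20*a_0 + 1/10*a_1 + 1/4*a_2 + 0*a_3
  a_2 = 4/5*a_0 + 1/10*a_1 + 1/20*a_2 + 1/20*a_3

Substituting a_0 = 1 and a_3 = 0, rearrange to (I - Q) a = r where r[i] = P(i -> 0):
  [9/10, -1/4] . (a_1, a_2) = 13/20
  [-1/10, 19/20] . (a_1, a_2) = 4/5

Solving yields:
  a_1 = 327/332
  a_2 = 157/166

Starting state is 1, so the absorption probability is a_1 = 327/332.

Answer: 327/332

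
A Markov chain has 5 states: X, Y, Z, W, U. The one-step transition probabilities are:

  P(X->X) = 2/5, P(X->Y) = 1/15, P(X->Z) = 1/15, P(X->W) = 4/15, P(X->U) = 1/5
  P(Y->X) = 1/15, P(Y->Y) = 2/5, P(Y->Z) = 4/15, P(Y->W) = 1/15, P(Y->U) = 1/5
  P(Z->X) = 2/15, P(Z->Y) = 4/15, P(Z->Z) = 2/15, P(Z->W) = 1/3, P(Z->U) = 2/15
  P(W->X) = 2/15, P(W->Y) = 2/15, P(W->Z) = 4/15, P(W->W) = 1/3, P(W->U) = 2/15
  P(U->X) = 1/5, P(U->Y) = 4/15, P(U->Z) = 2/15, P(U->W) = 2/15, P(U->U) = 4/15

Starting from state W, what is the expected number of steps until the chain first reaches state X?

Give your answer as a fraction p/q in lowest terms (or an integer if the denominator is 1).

Answer: 36015/4612

Derivation:
Let h_i = expected steps to first reach X from state i.
Boundary: h_X = 0.
First-step equations for the other states:
  h_Y = 1 + 1/15*h_X + 2/5*h_Y + 4/15*h_Z + 1/15*h_W + 1/5*h_U
  h_Z = 1 + 2/15*h_X + 4/15*h_Y + 2/15*h_Z + 1/3*h_W + 2/15*h_U
  h_W = 1 + 2/15*h_X + 2/15*h_Y + 4/15*h_Z + 1/3*h_W + 2/15*h_U
  h_U = 1 + 1/5*h_X + 4/15*h_Y + 2/15*h_Z + 2/15*h_W + 4/15*h_U

Substituting h_X = 0 and rearranging gives the linear system (I - Q) h = 1:
  [3/5, -4/15, -1/15, -1/5] . (h_Y, h_Z, h_W, h_U) = 1
  [-4/15, 13/15, -1/3, -2/15] . (h_Y, h_Z, h_W, h_U) = 1
  [-2/15, -4/15, 2/3, -2/15] . (h_Y, h_Z, h_W, h_U) = 1
  [-4/15, -2/15, -2/15, 11/15] . (h_Y, h_Z, h_W, h_U) = 1

Solving yields:
  h_Y = 39075/4612
  h_Z = 36375/4612
  h_W = 36015/4612
  h_U = 8415/1153

Starting state is W, so the expected hitting time is h_W = 36015/4612.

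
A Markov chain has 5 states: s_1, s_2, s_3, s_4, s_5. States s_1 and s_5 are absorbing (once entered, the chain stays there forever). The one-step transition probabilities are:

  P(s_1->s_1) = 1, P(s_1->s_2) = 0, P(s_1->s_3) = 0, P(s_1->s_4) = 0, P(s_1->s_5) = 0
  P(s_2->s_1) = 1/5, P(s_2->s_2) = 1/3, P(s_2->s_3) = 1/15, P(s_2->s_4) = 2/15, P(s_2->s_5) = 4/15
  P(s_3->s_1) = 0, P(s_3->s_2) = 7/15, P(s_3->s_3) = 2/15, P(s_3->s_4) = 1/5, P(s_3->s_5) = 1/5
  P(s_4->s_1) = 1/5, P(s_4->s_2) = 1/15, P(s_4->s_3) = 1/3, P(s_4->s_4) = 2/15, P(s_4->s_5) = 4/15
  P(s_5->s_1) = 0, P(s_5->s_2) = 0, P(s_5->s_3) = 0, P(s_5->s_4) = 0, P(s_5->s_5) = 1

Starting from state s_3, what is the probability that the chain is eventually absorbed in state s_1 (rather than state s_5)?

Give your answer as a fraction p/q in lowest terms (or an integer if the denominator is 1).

Answer: 23/75

Derivation:
Let a_i = P(absorbed in s_1 | start in state i).
Boundary conditions: a_s_1 = 1, a_s_5 = 0.
For each transient state i, a_i = sum_j P(i->j) * a_j:
  a_s_2 = 1/5*a_s_1 + 1/3*a_s_2 + 1/15*a_s_3 + 2/15*a_s_4 + 4/15*a_s_5
  a_s_3 = 0*a_s_1 + 7/15*a_s_2 + 2/15*a_s_3 + 1/5*a_s_4 + 1/5*a_s_5
  a_s_4 = 1/5*a_s_1 + 1/15*a_s_2 + 1/3*a_s_3 + 2/15*a_s_4 + 4/15*a_s_5

Substituting a_s_1 = 1 and a_s_5 = 0, rearrange to (I - Q) a = r where r[i] = P(i -> s_1):
  [2/3, -1/15, -2/15] . (a_s_2, a_s_3, a_s_4) = 1/5
  [-7/15, 13/15, -1/5] . (a_s_2, a_s_3, a_s_4) = 0
  [-1/15, -1/3, 13/15] . (a_s_2, a_s_3, a_s_4) = 1/5

Solving yields:
  a_s_2 = 61/150
  a_s_3 = 23/75
  a_s_4 = 19/50

Starting state is s_3, so the absorption probability is a_s_3 = 23/75.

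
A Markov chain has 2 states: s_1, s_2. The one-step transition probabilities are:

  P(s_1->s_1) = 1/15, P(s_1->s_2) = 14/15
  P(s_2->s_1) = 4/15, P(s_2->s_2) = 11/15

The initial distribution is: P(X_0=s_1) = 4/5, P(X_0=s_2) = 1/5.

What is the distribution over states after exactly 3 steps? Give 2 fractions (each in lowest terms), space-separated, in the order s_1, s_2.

Propagating the distribution step by step (d_{t+1} = d_t * P):
d_0 = (s_1=4/5, s_2=1/5)
  d_1[s_1] = 4/5*1/15 + 1/5*4/15 = 8/75
  d_1[s_2] = 4/5*14/15 + 1/5*11/15 = 67/75
d_1 = (s_1=8/75, s_2=67/75)
  d_2[s_1] = 8/75*1/15 + 67/75*4/15 = 92/375
  d_2[s_2] = 8/75*14/15 + 67/75*11/15 = 283/375
d_2 = (s_1=92/375, s_2=283/375)
  d_3[s_1] = 92/375*1/15 + 283/375*4/15 = 136/625
  d_3[s_2] = 92/375*14/15 + 283/375*11/15 = 489/625
d_3 = (s_1=136/625, s_2=489/625)

Answer: 136/625 489/625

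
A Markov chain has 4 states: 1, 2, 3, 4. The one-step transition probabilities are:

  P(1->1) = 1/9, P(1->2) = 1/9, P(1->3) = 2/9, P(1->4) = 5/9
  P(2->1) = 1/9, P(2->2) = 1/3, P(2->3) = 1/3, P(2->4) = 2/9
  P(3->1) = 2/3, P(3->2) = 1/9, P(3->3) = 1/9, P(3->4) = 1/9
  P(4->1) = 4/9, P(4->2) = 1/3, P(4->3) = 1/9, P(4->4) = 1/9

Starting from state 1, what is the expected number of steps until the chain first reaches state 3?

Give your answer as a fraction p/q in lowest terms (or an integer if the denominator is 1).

Let h_i = expected steps to first reach 3 from state i.
Boundary: h_3 = 0.
First-step equations for the other states:
  h_1 = 1 + 1/9*h_1 + 1/9*h_2 + 2/9*h_3 + 5/9*h_4
  h_2 = 1 + 1/9*h_1 + 1/3*h_2 + 1/3*h_3 + 2/9*h_4
  h_4 = 1 + 4/9*h_1 + 1/3*h_2 + 1/9*h_3 + 1/9*h_4

Substituting h_3 = 0 and rearranging gives the linear system (I - Q) h = 1:
  [8/9, -1/9, -5/9] . (h_1, h_2, h_4) = 1
  [-1/9, 2/3, -2/9] . (h_1, h_2, h_4) = 1
  [-4/9, -1/3, 8/9] . (h_1, h_2, h_4) = 1

Solving yields:
  h_1 = 873/185
  h_2 = 729/185
  h_4 = 918/185

Starting state is 1, so the expected hitting time is h_1 = 873/185.

Answer: 873/185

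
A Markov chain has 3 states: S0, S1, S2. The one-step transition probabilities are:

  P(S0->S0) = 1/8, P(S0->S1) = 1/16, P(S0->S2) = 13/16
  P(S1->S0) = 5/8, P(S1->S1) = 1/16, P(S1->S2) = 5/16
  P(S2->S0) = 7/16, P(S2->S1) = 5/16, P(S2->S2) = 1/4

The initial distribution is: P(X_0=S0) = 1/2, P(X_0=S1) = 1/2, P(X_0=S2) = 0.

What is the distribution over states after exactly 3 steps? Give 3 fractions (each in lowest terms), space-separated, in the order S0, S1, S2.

Answer: 1523/4096 183/1024 1841/4096

Derivation:
Propagating the distribution step by step (d_{t+1} = d_t * P):
d_0 = (S0=1/2, S1=1/2, S2=0)
  d_1[S0] = 1/2*1/8 + 1/2*5/8 + 0*7/16 = 3/8
  d_1[S1] = 1/2*1/16 + 1/2*1/16 + 0*5/16 = 1/16
  d_1[S2] = 1/2*13/16 + 1/2*5/16 + 0*1/4 = 9/16
d_1 = (S0=3/8, S1=1/16, S2=9/16)
  d_2[S0] = 3/8*1/8 + 1/16*5/8 + 9/16*7/16 = 85/256
  d_2[S1] = 3/8*1/16 + 1/16*1/16 + 9/16*5/16 = 13/64
  d_2[S2] = 3/8*13/16 + 1/16*5/16 + 9/16*1/4 = 119/256
d_2 = (S0=85/256, S1=13/64, S2=119/256)
  d_3[S0] = 85/256*1/8 + 13/64*5/8 + 119/256*7/16 = 1523/4096
  d_3[S1] = 85/256*1/16 + 13/64*1/16 + 119/256*5/16 = 183/1024
  d_3[S2] = 85/256*13/16 + 13/64*5/16 + 119/256*1/4 = 1841/4096
d_3 = (S0=1523/4096, S1=183/1024, S2=1841/4096)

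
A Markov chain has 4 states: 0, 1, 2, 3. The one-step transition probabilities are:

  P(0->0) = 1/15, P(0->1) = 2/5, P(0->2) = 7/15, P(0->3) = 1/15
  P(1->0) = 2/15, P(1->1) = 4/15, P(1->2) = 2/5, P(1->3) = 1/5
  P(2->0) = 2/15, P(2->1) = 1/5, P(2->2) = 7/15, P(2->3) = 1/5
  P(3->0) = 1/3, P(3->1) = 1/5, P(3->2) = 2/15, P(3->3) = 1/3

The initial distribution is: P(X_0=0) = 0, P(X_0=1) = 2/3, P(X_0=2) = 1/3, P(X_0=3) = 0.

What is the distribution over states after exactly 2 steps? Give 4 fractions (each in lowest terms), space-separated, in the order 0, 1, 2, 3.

Answer: 37/225 164/675 259/675 47/225

Derivation:
Propagating the distribution step by step (d_{t+1} = d_t * P):
d_0 = (0=0, 1=2/3, 2=1/3, 3=0)
  d_1[0] = 0*1/15 + 2/3*2/15 + 1/3*2/15 + 0*1/3 = 2/15
  d_1[1] = 0*2/5 + 2/3*4/15 + 1/3*1/5 + 0*1/5 = 11/45
  d_1[2] = 0*7/15 + 2/3*2/5 + 1/3*7/15 + 0*2/15 = 19/45
  d_1[3] = 0*1/15 + 2/3*1/5 + 1/3*1/5 + 0*1/3 = 1/5
d_1 = (0=2/15, 1=11/45, 2=19/45, 3=1/5)
  d_2[0] = 2/15*1/15 + 11/45*2/15 + 19/45*2/15 + 1/5*1/3 = 37/225
  d_2[1] = 2/15*2/5 + 11/45*4/15 + 19/45*1/5 + 1/5*1/5 = 164/675
  d_2[2] = 2/15*7/15 + 11/45*2/5 + 19/45*7/15 + 1/5*2/15 = 259/675
  d_2[3] = 2/15*1/15 + 11/45*1/5 + 19/45*1/5 + 1/5*1/3 = 47/225
d_2 = (0=37/225, 1=164/675, 2=259/675, 3=47/225)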